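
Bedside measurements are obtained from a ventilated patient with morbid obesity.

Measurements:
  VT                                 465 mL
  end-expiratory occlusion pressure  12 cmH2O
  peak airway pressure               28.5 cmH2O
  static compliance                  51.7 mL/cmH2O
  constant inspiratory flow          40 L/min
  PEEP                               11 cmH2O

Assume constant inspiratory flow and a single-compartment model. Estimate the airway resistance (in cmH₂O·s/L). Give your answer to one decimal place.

11.3

Flow: 40 L/min ÷ 60 = 0.6667 L/s.
Total PEEP = 12 cmH2O (set 11 + intrinsic 1); this is the baseline alveolar pressure.
Equation of motion (constant flow): PIP = Vt/C + R·V̇ + PEEP.
R·V̇ = PIP − Vt/C − PEEP = 28.5 − 465/51.7 − 12 = 28.5 − 8.994 − 12 = 7.506 cmH2O.
R = 7.506 / 0.6667 = 11.258 cmH2O·s/L.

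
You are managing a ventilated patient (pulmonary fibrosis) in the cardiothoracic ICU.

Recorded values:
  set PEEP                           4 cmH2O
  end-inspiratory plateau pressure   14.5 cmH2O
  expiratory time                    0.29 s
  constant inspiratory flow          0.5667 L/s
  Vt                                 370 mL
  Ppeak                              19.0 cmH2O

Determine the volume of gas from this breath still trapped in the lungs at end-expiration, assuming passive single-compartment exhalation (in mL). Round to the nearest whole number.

R = (PIP − Pplat)/V̇ = (19.0 − 14.5) / 0.5667 = 4.5/0.5667 = 7.941 cmH2O·s/L.
C = Vt/(Pplat − PEEP) = 370.0 / (14.5 − 4) = 370.0/10.5 = 35.238 mL/cmH2O.
τ = R × C = 7.941 × 0.03524 L/cmH2O = 0.2798 s.
Fraction remaining = e^(−Te/τ) = e^(−0.29/0.2798) = 0.3547.
Trapped volume = 370.0 × 0.3547 = 131.24 mL.

131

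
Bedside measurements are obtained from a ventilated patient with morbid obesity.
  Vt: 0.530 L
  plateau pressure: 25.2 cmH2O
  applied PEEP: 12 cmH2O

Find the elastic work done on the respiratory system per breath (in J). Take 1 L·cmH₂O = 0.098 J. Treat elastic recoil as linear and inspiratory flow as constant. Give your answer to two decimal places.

0.34

Elastic work ≈ ½ × (Pplat − PEEP) × Vt = 0.5 × (25.2 − 12) × 0.530 L = 0.5 × 13.2 × 0.530 = 3.498 L·cmH2O.
× 0.098 J/(L·cmH2O) → 0.3428 J.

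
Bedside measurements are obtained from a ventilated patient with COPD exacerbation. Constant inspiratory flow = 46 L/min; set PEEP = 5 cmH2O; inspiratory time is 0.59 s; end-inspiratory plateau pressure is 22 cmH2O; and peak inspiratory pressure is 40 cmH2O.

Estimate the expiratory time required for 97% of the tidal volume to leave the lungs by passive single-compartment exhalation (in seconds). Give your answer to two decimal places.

Flow: 46 L/min ÷ 60 = 0.7667 L/s.
Vt = flow × Ti = 0.7667 L/s × 0.59 s × 1000 mL/L = 452.35 mL.
R = (PIP − Pplat)/V̇ = (40 − 22) / 0.7667 = 18.0/0.7667 = 23.477 cmH2O·s/L.
C = Vt/(Pplat − PEEP) = 452.35 / (22 − 5) = 452.35/17.0 = 26.609 mL/cmH2O.
τ = R × C = 23.477 × 0.02661 L/cmH2O = 0.6247 s.
t = −τ·ln(1 − 0.97) = −0.6247·ln(0.03) = 2.191 s.

2.19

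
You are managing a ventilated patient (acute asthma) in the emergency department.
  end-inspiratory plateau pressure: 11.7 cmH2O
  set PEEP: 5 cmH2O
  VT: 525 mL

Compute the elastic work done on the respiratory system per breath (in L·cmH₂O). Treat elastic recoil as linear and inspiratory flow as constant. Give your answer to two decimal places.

1.76

Elastic work ≈ ½ × (Pplat − PEEP) × Vt = 0.5 × (11.7 − 5) × 0.525 L = 0.5 × 6.7 × 0.525 = 1.759 L·cmH2O.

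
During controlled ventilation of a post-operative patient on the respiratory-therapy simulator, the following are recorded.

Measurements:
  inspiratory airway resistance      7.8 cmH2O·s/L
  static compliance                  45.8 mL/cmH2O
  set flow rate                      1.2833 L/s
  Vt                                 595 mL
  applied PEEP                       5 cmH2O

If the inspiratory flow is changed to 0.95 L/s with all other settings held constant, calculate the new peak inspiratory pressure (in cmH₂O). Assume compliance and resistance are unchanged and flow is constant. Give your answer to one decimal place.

25.4

PIP = Vt/C + R·V̇ + PEEP (constant-flow equation of motion).
Only the resistive term changes: ΔPIP = R × ΔV̇ = 7.8 × (0.95 − 1.2833) = 7.8 × -0.3333 = -2.6 cmH2O.
Original PIP = 595/45.8 + 7.8×1.2833 + 5 = 28.001 cmH2O; new PIP = 28.001 + (-2.6) = 25.401 cmH2O.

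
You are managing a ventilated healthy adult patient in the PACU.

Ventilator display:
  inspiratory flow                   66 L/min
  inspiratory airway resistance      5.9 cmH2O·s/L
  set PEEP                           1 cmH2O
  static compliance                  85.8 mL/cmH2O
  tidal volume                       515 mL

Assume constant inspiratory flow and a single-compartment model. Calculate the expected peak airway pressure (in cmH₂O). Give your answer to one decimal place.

Flow: 66 L/min ÷ 60 = 1.1 L/s.
Equation of motion (constant flow): PIP = Vt/C + R·V̇ + PEEP.
PIP = 515/85.8 + 5.9×1.1 + 1 = 6.002 + 6.49 + 1 = 13.492 cmH2O.

13.5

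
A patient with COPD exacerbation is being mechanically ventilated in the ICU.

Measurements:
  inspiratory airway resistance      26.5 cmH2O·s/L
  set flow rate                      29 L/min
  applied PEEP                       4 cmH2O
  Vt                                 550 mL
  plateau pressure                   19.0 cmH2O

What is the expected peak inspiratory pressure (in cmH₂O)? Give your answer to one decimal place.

Flow: 29 L/min ÷ 60 = 0.4833 L/s.
PIP = Pplat + Raw × flow = 19.0 + 26.5 × 0.4833 = 19.0 + 12.807 = 31.807 cmH2O.

31.8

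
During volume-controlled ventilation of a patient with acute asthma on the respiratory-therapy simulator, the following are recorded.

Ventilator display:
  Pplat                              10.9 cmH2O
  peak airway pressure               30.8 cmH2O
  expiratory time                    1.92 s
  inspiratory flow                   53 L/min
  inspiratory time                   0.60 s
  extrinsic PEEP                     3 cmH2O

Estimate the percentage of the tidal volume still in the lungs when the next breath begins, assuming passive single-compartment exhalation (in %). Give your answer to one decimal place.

28.1

Flow: 53 L/min ÷ 60 = 0.8833 L/s.
Vt = flow × Ti = 0.8833 L/s × 0.60 s × 1000 mL/L = 529.98 mL.
R = (PIP − Pplat)/V̇ = (30.8 − 10.9) / 0.8833 = 19.9/0.8833 = 22.529 cmH2O·s/L.
C = Vt/(Pplat − PEEP) = 529.98 / (10.9 − 3) = 529.98/7.9 = 67.086 mL/cmH2O.
τ = R × C = 22.529 × 0.06709 L/cmH2O = 1.511 s.
Fraction remaining at end-expiration = e^(−Te/τ) = e^(−1.92/1.511) = 0.2806 → 28.06%.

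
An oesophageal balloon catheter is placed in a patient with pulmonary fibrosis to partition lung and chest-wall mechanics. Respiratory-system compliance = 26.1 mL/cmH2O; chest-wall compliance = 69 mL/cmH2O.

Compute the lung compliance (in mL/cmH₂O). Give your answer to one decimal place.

1/CL = 1/Crs − 1/Ccw.
1/CL = 1/26.1 − 1/69 = 0.02382.
CL = 41.982 mL/cmH2O.

42.0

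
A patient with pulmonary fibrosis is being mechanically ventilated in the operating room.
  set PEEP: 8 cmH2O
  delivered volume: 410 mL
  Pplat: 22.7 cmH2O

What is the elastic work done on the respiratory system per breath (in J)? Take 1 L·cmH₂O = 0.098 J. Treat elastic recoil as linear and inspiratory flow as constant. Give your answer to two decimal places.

Elastic work ≈ ½ × (Pplat − PEEP) × Vt = 0.5 × (22.7 − 8) × 0.410 L = 0.5 × 14.7 × 0.410 = 3.014 L·cmH2O.
× 0.098 J/(L·cmH2O) → 0.2954 J.

0.30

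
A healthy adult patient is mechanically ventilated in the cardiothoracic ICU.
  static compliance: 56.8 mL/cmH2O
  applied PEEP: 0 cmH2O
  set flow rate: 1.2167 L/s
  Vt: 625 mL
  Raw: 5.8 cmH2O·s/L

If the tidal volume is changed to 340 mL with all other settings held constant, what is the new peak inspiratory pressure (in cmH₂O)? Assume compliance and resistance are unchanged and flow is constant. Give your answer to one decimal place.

13.0

PIP = Vt/C + R·V̇ + PEEP (constant-flow equation of motion).
Only the elastic term changes: ΔPIP = ΔVt / C = (340 − 625) / 56.8 = -5.018 cmH2O.
Original PIP = 625/56.8 + 5.8×1.2167 + 0 = 18.06 cmH2O; new PIP = 18.06 + (-5.018) = 13.042 cmH2O.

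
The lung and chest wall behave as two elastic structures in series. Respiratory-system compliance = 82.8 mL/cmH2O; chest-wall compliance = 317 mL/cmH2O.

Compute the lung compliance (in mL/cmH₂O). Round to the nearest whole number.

1/CL = 1/Crs − 1/Ccw.
1/CL = 1/82.8 − 1/317 = 0.008923.
CL = 112.07 mL/cmH2O.

112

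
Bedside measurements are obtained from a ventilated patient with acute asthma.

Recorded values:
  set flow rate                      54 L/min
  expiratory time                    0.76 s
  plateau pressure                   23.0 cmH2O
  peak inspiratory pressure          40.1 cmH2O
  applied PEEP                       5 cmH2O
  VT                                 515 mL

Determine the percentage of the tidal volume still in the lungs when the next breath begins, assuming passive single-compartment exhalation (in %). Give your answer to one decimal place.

Flow: 54 L/min ÷ 60 = 0.9 L/s.
R = (PIP − Pplat)/V̇ = (40.1 − 23.0) / 0.9 = 17.1/0.9 = 19.0 cmH2O·s/L.
C = Vt/(Pplat − PEEP) = 515.0 / (23.0 − 5) = 515.0/18.0 = 28.611 mL/cmH2O.
τ = R × C = 19.0 × 0.02861 L/cmH2O = 0.5436 s.
Fraction remaining at end-expiration = e^(−Te/τ) = e^(−0.76/0.5436) = 0.2471 → 24.71%.

24.7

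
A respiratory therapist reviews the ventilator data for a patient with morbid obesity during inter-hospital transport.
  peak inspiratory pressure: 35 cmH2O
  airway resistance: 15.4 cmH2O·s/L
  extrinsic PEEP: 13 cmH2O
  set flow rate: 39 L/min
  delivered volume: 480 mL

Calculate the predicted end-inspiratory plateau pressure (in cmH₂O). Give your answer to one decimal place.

25.0

Flow: 39 L/min ÷ 60 = 0.65 L/s.
Pplat = PIP − Raw × flow = 35 − 15.4 × 0.65 = 35 − 10.01 = 24.99 cmH2O.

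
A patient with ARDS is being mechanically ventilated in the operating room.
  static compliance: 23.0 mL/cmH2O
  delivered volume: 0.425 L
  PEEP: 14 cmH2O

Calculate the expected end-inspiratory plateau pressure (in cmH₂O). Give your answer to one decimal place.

32.5

Pplat = PEEP + Vt / Cstat = 14 + 425 / 23.0 = 14 + 18.478 = 32.478 cmH2O.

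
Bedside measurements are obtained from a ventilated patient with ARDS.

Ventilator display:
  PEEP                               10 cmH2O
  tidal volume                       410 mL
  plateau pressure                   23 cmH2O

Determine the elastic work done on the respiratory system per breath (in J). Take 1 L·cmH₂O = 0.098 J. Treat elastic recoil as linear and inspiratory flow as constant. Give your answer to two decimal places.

Elastic work ≈ ½ × (Pplat − PEEP) × Vt = 0.5 × (23 − 10) × 0.410 L = 0.5 × 13.0 × 0.410 = 2.665 L·cmH2O.
× 0.098 J/(L·cmH2O) → 0.2612 J.

0.26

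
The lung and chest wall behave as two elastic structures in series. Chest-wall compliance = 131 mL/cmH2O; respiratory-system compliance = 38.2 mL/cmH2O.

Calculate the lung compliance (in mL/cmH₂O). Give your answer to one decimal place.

1/CL = 1/Crs − 1/Ccw.
1/CL = 1/38.2 − 1/131 = 0.01854.
CL = 53.937 mL/cmH2O.

53.9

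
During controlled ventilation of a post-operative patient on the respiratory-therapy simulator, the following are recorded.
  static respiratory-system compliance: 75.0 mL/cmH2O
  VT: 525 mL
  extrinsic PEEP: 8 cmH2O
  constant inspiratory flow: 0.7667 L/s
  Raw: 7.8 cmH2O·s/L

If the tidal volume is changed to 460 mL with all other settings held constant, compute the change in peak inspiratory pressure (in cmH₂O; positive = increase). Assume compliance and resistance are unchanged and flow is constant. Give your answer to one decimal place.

PIP = Vt/C + R·V̇ + PEEP (constant-flow equation of motion).
Only the elastic term changes: ΔPIP = ΔVt / C = (460 − 525) / 75.0 = -0.8667 cmH2O.

-0.9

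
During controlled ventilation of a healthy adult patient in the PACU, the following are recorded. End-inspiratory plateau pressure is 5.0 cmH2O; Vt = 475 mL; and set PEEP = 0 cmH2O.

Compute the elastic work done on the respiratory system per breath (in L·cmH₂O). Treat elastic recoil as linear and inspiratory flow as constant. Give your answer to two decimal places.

1.19

Elastic work ≈ ½ × (Pplat − PEEP) × Vt = 0.5 × (5.0 − 0) × 0.475 L = 0.5 × 5.0 × 0.475 = 1.188 L·cmH2O.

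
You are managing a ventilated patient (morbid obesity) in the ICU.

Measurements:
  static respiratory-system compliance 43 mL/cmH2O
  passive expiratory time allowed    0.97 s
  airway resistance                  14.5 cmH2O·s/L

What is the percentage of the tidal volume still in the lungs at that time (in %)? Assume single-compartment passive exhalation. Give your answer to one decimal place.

21.1

τ = R × C = 14.5 × 43 mL/cmH2O = 14.5 × 0.043 L/cmH2O = 0.6235 s.
Passive exhalation: V(t)/V₀ = e^(−t/τ) = e^(−0.97/0.6235) = 0.211.
Fraction remaining = 0.211 → 21.1%.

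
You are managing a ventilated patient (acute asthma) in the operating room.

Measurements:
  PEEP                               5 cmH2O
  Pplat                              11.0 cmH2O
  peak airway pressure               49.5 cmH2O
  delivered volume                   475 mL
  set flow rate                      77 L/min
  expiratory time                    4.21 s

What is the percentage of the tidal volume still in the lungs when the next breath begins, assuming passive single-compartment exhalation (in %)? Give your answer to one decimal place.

Flow: 77 L/min ÷ 60 = 1.2833 L/s.
R = (PIP − Pplat)/V̇ = (49.5 − 11.0) / 1.2833 = 38.5/1.2833 = 30.001 cmH2O·s/L.
C = Vt/(Pplat − PEEP) = 475.0 / (11.0 − 5) = 475.0/6.0 = 79.167 mL/cmH2O.
τ = R × C = 30.001 × 0.07917 L/cmH2O = 2.375 s.
Fraction remaining at end-expiration = e^(−Te/τ) = e^(−4.21/2.375) = 0.1699 → 16.99%.

17.0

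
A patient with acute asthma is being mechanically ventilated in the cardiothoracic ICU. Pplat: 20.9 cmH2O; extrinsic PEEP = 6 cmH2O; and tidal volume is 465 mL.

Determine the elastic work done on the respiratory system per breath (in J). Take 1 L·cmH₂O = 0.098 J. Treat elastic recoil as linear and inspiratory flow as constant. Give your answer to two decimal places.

Elastic work ≈ ½ × (Pplat − PEEP) × Vt = 0.5 × (20.9 − 6) × 0.465 L = 0.5 × 14.9 × 0.465 = 3.464 L·cmH2O.
× 0.098 J/(L·cmH2O) → 0.3395 J.

0.34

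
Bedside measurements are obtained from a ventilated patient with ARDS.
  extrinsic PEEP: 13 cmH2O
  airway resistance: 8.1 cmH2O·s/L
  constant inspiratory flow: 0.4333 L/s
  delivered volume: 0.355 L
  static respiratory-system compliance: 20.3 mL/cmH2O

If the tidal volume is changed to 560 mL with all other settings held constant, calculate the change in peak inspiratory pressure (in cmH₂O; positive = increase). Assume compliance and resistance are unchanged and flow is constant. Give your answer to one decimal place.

PIP = Vt/C + R·V̇ + PEEP (constant-flow equation of motion).
Only the elastic term changes: ΔPIP = ΔVt / C = (560 − 355) / 20.3 = 10.099 cmH2O.

10.1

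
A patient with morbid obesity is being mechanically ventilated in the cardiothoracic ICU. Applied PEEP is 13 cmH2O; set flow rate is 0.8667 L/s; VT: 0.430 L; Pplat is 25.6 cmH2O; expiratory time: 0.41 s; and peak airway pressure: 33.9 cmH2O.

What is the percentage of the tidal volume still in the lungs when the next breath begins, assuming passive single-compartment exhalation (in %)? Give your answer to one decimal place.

28.5

R = (PIP − Pplat)/V̇ = (33.9 − 25.6) / 0.8667 = 8.3/0.8667 = 9.577 cmH2O·s/L.
C = Vt/(Pplat − PEEP) = 430.0 / (25.6 − 13) = 430.0/12.6 = 34.127 mL/cmH2O.
τ = R × C = 9.577 × 0.03413 L/cmH2O = 0.3269 s.
Fraction remaining at end-expiration = e^(−Te/τ) = e^(−0.41/0.3269) = 0.2853 → 28.53%.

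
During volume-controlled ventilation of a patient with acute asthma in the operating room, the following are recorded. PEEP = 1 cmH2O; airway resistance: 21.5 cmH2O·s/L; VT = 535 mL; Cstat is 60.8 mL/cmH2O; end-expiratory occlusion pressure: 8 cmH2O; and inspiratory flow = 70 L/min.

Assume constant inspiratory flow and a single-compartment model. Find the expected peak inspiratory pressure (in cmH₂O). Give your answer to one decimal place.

Flow: 70 L/min ÷ 60 = 1.1667 L/s.
Total PEEP = 8 cmH2O (set 1 + intrinsic 7); this is the baseline alveolar pressure.
Equation of motion (constant flow): PIP = Vt/C + R·V̇ + PEEP.
PIP = 535/60.8 + 21.5×1.1667 + 8 = 8.799 + 25.084 + 8 = 41.883 cmH2O.

41.9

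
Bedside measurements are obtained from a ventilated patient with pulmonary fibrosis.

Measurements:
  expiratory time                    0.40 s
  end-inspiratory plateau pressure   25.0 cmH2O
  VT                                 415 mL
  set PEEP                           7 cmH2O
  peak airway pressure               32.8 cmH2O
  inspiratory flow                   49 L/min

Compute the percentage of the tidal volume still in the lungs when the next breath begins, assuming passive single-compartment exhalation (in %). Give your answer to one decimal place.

16.3

Flow: 49 L/min ÷ 60 = 0.8167 L/s.
R = (PIP − Pplat)/V̇ = (32.8 − 25.0) / 0.8167 = 7.8/0.8167 = 9.551 cmH2O·s/L.
C = Vt/(Pplat − PEEP) = 415.0 / (25.0 − 7) = 415.0/18.0 = 23.056 mL/cmH2O.
τ = R × C = 9.551 × 0.02306 L/cmH2O = 0.2202 s.
Fraction remaining at end-expiration = e^(−Te/τ) = e^(−0.40/0.2202) = 0.1626 → 16.26%.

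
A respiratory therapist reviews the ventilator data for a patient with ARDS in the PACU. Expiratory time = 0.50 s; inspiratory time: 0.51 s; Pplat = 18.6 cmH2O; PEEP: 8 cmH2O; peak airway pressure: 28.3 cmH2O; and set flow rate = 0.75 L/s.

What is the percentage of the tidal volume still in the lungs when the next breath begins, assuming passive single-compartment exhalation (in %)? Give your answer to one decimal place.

34.3

Vt = flow × Ti = 0.75 L/s × 0.51 s × 1000 mL/L = 382.5 mL.
R = (PIP − Pplat)/V̇ = (28.3 − 18.6) / 0.75 = 9.7/0.75 = 12.933 cmH2O·s/L.
C = Vt/(Pplat − PEEP) = 382.5 / (18.6 − 8) = 382.5/10.6 = 36.085 mL/cmH2O.
τ = R × C = 12.933 × 0.03609 L/cmH2O = 0.4668 s.
Fraction remaining at end-expiration = e^(−Te/τ) = e^(−0.50/0.4668) = 0.3426 → 34.26%.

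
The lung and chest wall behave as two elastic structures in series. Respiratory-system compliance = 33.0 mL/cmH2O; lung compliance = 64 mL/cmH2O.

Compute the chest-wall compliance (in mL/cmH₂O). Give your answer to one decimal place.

68.1

1/Ccw = 1/Crs − 1/CL.
1/Ccw = 1/33.0 − 1/64 = 0.01468.
Ccw = 68.12 mL/cmH2O.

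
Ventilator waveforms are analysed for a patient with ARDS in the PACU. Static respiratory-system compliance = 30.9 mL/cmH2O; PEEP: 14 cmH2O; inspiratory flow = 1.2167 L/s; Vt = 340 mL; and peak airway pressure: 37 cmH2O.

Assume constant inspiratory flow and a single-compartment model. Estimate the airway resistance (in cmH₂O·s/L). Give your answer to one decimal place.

Equation of motion (constant flow): PIP = Vt/C + R·V̇ + PEEP.
R·V̇ = PIP − Vt/C − PEEP = 37 − 340/30.9 − 14 = 37 − 11.003 − 14 = 11.997 cmH2O.
R = 11.997 / 1.2167 = 9.86 cmH2O·s/L.

9.9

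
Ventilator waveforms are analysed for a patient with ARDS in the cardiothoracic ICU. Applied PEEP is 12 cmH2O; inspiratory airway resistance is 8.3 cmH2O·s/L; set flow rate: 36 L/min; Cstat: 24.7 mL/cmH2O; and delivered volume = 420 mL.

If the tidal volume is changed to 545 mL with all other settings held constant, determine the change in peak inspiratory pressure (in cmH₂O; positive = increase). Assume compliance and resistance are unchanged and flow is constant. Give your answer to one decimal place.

PIP = Vt/C + R·V̇ + PEEP (constant-flow equation of motion).
Only the elastic term changes: ΔPIP = ΔVt / C = (545 − 420) / 24.7 = 5.061 cmH2O.

5.1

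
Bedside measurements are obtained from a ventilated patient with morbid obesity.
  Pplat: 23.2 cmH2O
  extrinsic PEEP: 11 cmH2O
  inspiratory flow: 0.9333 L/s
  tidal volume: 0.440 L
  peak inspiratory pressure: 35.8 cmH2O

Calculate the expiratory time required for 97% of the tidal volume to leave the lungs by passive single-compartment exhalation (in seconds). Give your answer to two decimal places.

R = (PIP − Pplat)/V̇ = (35.8 − 23.2) / 0.9333 = 12.6/0.9333 = 13.5 cmH2O·s/L.
C = Vt/(Pplat − PEEP) = 440.0 / (23.2 − 11) = 440.0/12.2 = 36.066 mL/cmH2O.
τ = R × C = 13.5 × 0.03607 L/cmH2O = 0.4869 s.
t = −τ·ln(1 − 0.97) = −0.4869·ln(0.03) = 1.707 s.

1.71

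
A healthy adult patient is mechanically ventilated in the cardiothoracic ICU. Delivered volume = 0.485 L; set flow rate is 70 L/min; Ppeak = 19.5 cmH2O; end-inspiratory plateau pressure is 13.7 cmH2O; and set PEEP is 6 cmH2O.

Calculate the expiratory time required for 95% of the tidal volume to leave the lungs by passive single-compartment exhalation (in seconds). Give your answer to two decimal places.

0.94

Flow: 70 L/min ÷ 60 = 1.1667 L/s.
R = (PIP − Pplat)/V̇ = (19.5 − 13.7) / 1.1667 = 5.8/1.1667 = 4.971 cmH2O·s/L.
C = Vt/(Pplat − PEEP) = 485.0 / (13.7 − 6) = 485.0/7.7 = 62.987 mL/cmH2O.
τ = R × C = 4.971 × 0.06299 L/cmH2O = 0.3131 s.
t = −τ·ln(1 − 0.95) = −0.3131·ln(0.05) = 0.938 s.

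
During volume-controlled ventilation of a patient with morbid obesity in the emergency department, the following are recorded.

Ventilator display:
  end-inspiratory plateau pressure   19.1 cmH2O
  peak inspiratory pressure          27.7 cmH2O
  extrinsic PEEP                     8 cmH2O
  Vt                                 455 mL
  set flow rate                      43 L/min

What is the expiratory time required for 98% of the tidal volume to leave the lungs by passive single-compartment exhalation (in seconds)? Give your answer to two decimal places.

Flow: 43 L/min ÷ 60 = 0.7167 L/s.
R = (PIP − Pplat)/V̇ = (27.7 − 19.1) / 0.7167 = 8.6/0.7167 = 11.999 cmH2O·s/L.
C = Vt/(Pplat − PEEP) = 455.0 / (19.1 − 8) = 455.0/11.1 = 40.991 mL/cmH2O.
τ = R × C = 11.999 × 0.04099 L/cmH2O = 0.4918 s.
t = −τ·ln(1 − 0.98) = −0.4918·ln(0.02) = 1.924 s.

1.92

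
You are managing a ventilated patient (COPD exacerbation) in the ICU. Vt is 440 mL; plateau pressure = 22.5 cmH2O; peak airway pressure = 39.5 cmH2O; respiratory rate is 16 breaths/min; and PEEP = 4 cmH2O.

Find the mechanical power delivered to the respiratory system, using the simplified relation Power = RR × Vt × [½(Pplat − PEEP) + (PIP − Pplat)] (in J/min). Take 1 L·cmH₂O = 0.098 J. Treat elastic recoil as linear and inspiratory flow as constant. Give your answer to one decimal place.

18.1

Per-breath work = Vt × [½(Pplat−PEEP) + (PIP−Pplat)] = 0.440 × [0.5×18.5 + 17.0] = 0.440 × 26.25 = 11.55 L·cmH2O.
Power = 16 × 11.55 = 184.8 L·cmH2O/min.
× 0.098 J/(L·cmH2O) → 18.11 J/min.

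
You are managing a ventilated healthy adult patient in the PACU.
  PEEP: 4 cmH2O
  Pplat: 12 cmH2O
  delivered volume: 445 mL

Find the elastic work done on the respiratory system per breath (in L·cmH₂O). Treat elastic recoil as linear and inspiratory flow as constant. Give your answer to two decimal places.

1.78

Elastic work ≈ ½ × (Pplat − PEEP) × Vt = 0.5 × (12 − 4) × 0.445 L = 0.5 × 8.0 × 0.445 = 1.78 L·cmH2O.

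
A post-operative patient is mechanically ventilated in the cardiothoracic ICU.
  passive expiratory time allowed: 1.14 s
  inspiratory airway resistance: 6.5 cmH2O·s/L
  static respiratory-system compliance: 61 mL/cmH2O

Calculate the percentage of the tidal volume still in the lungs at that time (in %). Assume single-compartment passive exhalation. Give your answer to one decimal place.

5.6

τ = R × C = 6.5 × 61 mL/cmH2O = 6.5 × 0.061 L/cmH2O = 0.3965 s.
Passive exhalation: V(t)/V₀ = e^(−t/τ) = e^(−1.14/0.3965) = 0.05641.
Fraction remaining = 0.05641 → 5.641%.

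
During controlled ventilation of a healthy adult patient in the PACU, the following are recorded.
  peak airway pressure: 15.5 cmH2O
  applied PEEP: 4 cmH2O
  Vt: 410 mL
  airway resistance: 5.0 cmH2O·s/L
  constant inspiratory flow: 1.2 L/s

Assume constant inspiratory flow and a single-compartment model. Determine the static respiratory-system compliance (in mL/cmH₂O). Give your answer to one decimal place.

Equation of motion (constant flow): PIP = Vt/C + R·V̇ + PEEP.
Vt/C = PIP − R·V̇ − PEEP = 15.5 − 5.0×1.2 − 4 = 15.5 − 6.0 − 4 = 5.5 cmH2O.
C = Vt / 5.5 = 410 / 5.5 = 74.545 mL/cmH2O.

74.5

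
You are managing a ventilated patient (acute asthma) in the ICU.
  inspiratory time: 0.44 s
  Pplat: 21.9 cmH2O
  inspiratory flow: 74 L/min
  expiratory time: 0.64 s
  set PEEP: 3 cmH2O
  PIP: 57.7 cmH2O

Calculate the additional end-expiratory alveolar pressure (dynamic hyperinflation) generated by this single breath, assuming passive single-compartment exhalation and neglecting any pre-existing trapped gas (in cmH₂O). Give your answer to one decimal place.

Flow: 74 L/min ÷ 60 = 1.2333 L/s.
Vt = flow × Ti = 1.2333 L/s × 0.44 s × 1000 mL/L = 542.65 mL.
R = (PIP − Pplat)/V̇ = (57.7 − 21.9) / 1.2333 = 35.8/1.2333 = 29.028 cmH2O·s/L.
C = Vt/(Pplat − PEEP) = 542.65 / (21.9 − 3) = 542.65/18.9 = 28.712 mL/cmH2O.
τ = R × C = 29.028 × 0.02871 L/cmH2O = 0.8334 s.
Fraction remaining = e^(−Te/τ) = e^(−0.64/0.8334) = 0.464; trapped volume = 542.65 × 0.464 = 251.79 mL.
Additional alveolar pressure from trapping ≈ V_trapped / C = 251.79 / 28.712 = 8.77 cmH2O.

8.8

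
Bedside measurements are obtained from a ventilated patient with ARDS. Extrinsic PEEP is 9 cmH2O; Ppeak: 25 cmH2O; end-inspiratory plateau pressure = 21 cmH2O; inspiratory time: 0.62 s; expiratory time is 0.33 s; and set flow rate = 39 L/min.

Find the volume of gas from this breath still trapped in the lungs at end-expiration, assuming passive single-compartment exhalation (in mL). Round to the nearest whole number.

Flow: 39 L/min ÷ 60 = 0.65 L/s.
Vt = flow × Ti = 0.65 L/s × 0.62 s × 1000 mL/L = 403.0 mL.
R = (PIP − Pplat)/V̇ = (25 − 21) / 0.65 = 4.0/0.65 = 6.154 cmH2O·s/L.
C = Vt/(Pplat − PEEP) = 403.0 / (21 − 9) = 403.0/12.0 = 33.583 mL/cmH2O.
τ = R × C = 6.154 × 0.03358 L/cmH2O = 0.2067 s.
Fraction remaining = e^(−Te/τ) = e^(−0.33/0.2067) = 0.2026.
Trapped volume = 403.0 × 0.2026 = 81.648 mL.

82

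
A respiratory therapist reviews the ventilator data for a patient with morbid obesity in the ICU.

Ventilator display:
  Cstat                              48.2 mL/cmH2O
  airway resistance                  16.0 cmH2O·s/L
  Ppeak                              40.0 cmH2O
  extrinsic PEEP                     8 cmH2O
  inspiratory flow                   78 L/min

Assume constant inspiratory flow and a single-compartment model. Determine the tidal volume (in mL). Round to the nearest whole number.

Flow: 78 L/min ÷ 60 = 1.3 L/s.
Equation of motion (constant flow): PIP = Vt/C + R·V̇ + PEEP.
Vt/C = PIP − R·V̇ − PEEP = 40.0 − 20.8 − 8 = 11.2 cmH2O.
Vt = C × 11.2 = 48.2 × 11.2 = 539.84 mL.

540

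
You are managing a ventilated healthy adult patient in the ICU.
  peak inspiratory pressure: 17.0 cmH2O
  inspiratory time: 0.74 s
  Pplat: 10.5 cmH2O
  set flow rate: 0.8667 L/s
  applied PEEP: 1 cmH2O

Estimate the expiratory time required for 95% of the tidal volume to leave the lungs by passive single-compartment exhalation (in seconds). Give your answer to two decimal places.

Vt = flow × Ti = 0.8667 L/s × 0.74 s × 1000 mL/L = 641.36 mL.
R = (PIP − Pplat)/V̇ = (17.0 − 10.5) / 0.8667 = 6.5/0.8667 = 7.5 cmH2O·s/L.
C = Vt/(Pplat − PEEP) = 641.36 / (10.5 − 1) = 641.36/9.5 = 67.512 mL/cmH2O.
τ = R × C = 7.5 × 0.06751 L/cmH2O = 0.5063 s.
t = −τ·ln(1 − 0.95) = −0.5063·ln(0.05) = 1.517 s.

1.52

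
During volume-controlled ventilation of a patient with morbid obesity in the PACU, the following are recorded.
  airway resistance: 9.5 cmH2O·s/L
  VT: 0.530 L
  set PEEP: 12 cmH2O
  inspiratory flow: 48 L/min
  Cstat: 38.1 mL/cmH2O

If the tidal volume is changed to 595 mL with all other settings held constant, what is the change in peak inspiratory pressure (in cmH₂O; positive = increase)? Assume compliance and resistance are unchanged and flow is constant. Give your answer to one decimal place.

PIP = Vt/C + R·V̇ + PEEP (constant-flow equation of motion).
Only the elastic term changes: ΔPIP = ΔVt / C = (595 − 530) / 38.1 = 1.706 cmH2O.

1.7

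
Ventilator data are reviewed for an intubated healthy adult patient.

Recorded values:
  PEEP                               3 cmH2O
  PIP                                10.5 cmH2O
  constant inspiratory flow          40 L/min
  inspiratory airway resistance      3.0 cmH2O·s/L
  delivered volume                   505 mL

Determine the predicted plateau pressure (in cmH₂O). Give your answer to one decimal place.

Flow: 40 L/min ÷ 60 = 0.6667 L/s.
Pplat = PIP − Raw × flow = 10.5 − 3.0 × 0.6667 = 10.5 − 2.0 = 8.5 cmH2O.

8.5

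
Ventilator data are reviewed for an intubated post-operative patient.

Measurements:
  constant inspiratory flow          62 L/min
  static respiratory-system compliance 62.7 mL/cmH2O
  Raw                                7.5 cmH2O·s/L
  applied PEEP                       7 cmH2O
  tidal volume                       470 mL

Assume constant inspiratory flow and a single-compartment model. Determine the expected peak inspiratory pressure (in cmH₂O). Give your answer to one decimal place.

Flow: 62 L/min ÷ 60 = 1.0333 L/s.
Equation of motion (constant flow): PIP = Vt/C + R·V̇ + PEEP.
PIP = 470/62.7 + 7.5×1.0333 + 7 = 7.496 + 7.75 + 7 = 22.246 cmH2O.

22.2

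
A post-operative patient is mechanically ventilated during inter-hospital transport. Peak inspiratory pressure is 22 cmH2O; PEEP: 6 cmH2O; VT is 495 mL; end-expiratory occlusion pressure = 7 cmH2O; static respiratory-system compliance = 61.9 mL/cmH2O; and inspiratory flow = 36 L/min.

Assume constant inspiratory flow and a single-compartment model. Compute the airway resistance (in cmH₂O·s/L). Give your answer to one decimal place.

11.7

Flow: 36 L/min ÷ 60 = 0.6 L/s.
Total PEEP = 7 cmH2O (set 6 + intrinsic 1); this is the baseline alveolar pressure.
Equation of motion (constant flow): PIP = Vt/C + R·V̇ + PEEP.
R·V̇ = PIP − Vt/C − PEEP = 22 − 495/61.9 − 7 = 22 − 7.997 − 7 = 7.003 cmH2O.
R = 7.003 / 0.6 = 11.672 cmH2O·s/L.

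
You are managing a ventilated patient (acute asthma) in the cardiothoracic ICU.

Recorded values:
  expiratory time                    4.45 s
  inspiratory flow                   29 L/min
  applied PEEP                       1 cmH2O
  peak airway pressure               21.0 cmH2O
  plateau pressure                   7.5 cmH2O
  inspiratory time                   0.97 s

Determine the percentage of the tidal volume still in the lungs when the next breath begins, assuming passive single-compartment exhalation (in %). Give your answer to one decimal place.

11.0

Flow: 29 L/min ÷ 60 = 0.4833 L/s.
Vt = flow × Ti = 0.4833 L/s × 0.97 s × 1000 mL/L = 468.8 mL.
R = (PIP − Pplat)/V̇ = (21.0 − 7.5) / 0.4833 = 13.5/0.4833 = 27.933 cmH2O·s/L.
C = Vt/(Pplat − PEEP) = 468.8 / (7.5 − 1) = 468.8/6.5 = 72.123 mL/cmH2O.
τ = R × C = 27.933 × 0.07212 L/cmH2O = 2.015 s.
Fraction remaining at end-expiration = e^(−Te/τ) = e^(−4.45/2.015) = 0.1099 → 10.99%.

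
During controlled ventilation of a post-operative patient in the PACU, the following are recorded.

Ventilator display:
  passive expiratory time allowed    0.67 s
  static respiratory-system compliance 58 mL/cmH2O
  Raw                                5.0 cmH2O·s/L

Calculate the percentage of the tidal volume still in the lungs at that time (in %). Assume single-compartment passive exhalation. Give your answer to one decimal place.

9.9

τ = R × C = 5.0 × 58 mL/cmH2O = 5.0 × 0.058 L/cmH2O = 0.29 s.
Passive exhalation: V(t)/V₀ = e^(−t/τ) = e^(−0.67/0.29) = 0.09923.
Fraction remaining = 0.09923 → 9.923%.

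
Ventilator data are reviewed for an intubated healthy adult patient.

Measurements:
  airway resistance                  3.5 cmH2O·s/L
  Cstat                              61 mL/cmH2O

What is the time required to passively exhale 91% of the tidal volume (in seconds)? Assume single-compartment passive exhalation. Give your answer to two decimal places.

τ = R × C = 3.5 × 61 mL/cmH2O = 3.5 × 0.061 L/cmH2O = 0.2135 s.
Exhaled fraction f = 1 − e^(−t/τ) → t = −τ·ln(1 − f) = −0.2135·ln(0.09) = 0.5141 s.

0.51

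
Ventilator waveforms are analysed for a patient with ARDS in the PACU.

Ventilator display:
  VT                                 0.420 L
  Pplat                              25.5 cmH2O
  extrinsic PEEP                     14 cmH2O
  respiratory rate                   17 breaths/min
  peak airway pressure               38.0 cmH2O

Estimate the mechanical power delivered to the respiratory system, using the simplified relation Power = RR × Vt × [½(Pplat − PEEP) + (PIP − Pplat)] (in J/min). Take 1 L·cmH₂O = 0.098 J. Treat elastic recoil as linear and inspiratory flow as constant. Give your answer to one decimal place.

12.8

Per-breath work = Vt × [½(Pplat−PEEP) + (PIP−Pplat)] = 0.420 × [0.5×11.5 + 12.5] = 0.420 × 18.25 = 7.665 L·cmH2O.
Power = 17 × 7.665 = 130.31 L·cmH2O/min.
× 0.098 J/(L·cmH2O) → 12.77 J/min.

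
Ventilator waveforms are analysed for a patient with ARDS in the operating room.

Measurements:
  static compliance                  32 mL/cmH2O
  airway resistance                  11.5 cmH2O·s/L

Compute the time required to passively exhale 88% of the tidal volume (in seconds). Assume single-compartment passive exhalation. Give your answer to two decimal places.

τ = R × C = 11.5 × 32 mL/cmH2O = 11.5 × 0.032 L/cmH2O = 0.368 s.
Exhaled fraction f = 1 − e^(−t/τ) → t = −τ·ln(1 − f) = −0.368·ln(0.12) = 0.7803 s.

0.78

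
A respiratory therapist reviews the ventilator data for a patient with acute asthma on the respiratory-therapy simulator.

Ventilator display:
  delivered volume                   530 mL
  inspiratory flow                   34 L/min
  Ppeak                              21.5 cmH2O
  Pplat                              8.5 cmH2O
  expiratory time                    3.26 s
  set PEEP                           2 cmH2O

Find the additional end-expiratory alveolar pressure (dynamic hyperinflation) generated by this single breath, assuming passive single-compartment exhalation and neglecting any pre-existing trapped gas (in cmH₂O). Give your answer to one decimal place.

Flow: 34 L/min ÷ 60 = 0.5667 L/s.
R = (PIP − Pplat)/V̇ = (21.5 − 8.5) / 0.5667 = 13.0/0.5667 = 22.94 cmH2O·s/L.
C = Vt/(Pplat − PEEP) = 530.0 / (8.5 − 2) = 530.0/6.5 = 81.538 mL/cmH2O.
τ = R × C = 22.94 × 0.08154 L/cmH2O = 1.871 s.
Fraction remaining = e^(−Te/τ) = e^(−3.26/1.871) = 0.1751; trapped volume = 530.0 × 0.1751 = 92.803 mL.
Additional alveolar pressure from trapping ≈ V_trapped / C = 92.803 / 81.538 = 1.138 cmH2O.

1.1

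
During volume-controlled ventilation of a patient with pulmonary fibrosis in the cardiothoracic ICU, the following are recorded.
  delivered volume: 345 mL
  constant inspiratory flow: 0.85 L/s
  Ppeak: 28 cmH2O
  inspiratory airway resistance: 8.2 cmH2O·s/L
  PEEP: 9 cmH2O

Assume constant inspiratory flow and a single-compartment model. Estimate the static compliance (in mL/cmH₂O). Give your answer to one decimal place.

Equation of motion (constant flow): PIP = Vt/C + R·V̇ + PEEP.
Vt/C = PIP − R·V̇ − PEEP = 28 − 8.2×0.85 − 9 = 28 − 6.97 − 9 = 12.03 cmH2O.
C = Vt / 12.03 = 345 / 12.03 = 28.678 mL/cmH2O.

28.7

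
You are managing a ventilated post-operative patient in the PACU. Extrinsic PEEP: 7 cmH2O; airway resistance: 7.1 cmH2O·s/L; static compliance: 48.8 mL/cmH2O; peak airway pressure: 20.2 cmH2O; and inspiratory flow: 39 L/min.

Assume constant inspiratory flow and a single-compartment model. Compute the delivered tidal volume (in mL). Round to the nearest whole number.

Flow: 39 L/min ÷ 60 = 0.65 L/s.
Equation of motion (constant flow): PIP = Vt/C + R·V̇ + PEEP.
Vt/C = PIP − R·V̇ − PEEP = 20.2 − 4.615 − 7 = 8.585 cmH2O.
Vt = C × 8.585 = 48.8 × 8.585 = 418.95 mL.

419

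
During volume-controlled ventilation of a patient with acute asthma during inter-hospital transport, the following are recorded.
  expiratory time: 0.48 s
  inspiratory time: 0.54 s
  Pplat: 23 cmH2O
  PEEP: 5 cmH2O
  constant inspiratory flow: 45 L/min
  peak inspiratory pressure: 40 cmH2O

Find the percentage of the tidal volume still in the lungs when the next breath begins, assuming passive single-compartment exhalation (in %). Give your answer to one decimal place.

Flow: 45 L/min ÷ 60 = 0.75 L/s.
Vt = flow × Ti = 0.75 L/s × 0.54 s × 1000 mL/L = 405.0 mL.
R = (PIP − Pplat)/V̇ = (40 − 23) / 0.75 = 17.0/0.75 = 22.667 cmH2O·s/L.
C = Vt/(Pplat − PEEP) = 405.0 / (23 − 5) = 405.0/18.0 = 22.5 mL/cmH2O.
τ = R × C = 22.667 × 0.0225 L/cmH2O = 0.51 s.
Fraction remaining at end-expiration = e^(−Te/τ) = e^(−0.48/0.51) = 0.3902 → 39.02%.

39.0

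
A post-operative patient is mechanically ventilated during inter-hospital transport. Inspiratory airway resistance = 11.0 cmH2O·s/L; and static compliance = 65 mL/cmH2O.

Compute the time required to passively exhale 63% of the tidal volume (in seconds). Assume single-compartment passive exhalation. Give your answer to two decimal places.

τ = R × C = 11.0 × 65 mL/cmH2O = 11.0 × 0.065 L/cmH2O = 0.715 s.
Exhaled fraction f = 1 − e^(−t/τ) → t = −τ·ln(1 − f) = −0.715·ln(0.37) = 0.7109 s.

0.71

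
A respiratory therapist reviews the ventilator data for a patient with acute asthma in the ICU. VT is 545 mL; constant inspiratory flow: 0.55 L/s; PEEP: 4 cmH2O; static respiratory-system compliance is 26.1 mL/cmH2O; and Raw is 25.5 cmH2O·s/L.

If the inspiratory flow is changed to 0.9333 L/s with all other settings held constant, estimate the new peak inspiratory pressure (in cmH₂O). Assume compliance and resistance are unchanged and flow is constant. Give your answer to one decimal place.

48.7

PIP = Vt/C + R·V̇ + PEEP (constant-flow equation of motion).
Only the resistive term changes: ΔPIP = R × ΔV̇ = 25.5 × (0.9333 − 0.55) = 25.5 × 0.3833 = 9.774 cmH2O.
Original PIP = 545/26.1 + 25.5×0.55 + 4 = 38.906 cmH2O; new PIP = 38.906 + (9.774) = 48.68 cmH2O.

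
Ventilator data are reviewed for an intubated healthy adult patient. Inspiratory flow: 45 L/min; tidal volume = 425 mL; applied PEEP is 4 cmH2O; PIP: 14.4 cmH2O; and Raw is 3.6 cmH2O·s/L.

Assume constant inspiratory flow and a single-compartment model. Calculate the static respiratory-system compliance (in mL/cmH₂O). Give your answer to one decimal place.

55.2

Flow: 45 L/min ÷ 60 = 0.75 L/s.
Equation of motion (constant flow): PIP = Vt/C + R·V̇ + PEEP.
Vt/C = PIP − R·V̇ − PEEP = 14.4 − 3.6×0.75 − 4 = 14.4 − 2.7 − 4 = 7.7 cmH2O.
C = Vt / 7.7 = 425 / 7.7 = 55.195 mL/cmH2O.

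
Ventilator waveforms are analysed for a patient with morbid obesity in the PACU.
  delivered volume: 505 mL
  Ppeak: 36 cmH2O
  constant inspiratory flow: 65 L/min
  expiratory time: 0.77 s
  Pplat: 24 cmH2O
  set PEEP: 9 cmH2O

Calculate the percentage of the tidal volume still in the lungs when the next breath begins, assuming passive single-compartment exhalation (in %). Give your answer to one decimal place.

Flow: 65 L/min ÷ 60 = 1.0833 L/s.
R = (PIP − Pplat)/V̇ = (36 − 24) / 1.0833 = 12.0/1.0833 = 11.077 cmH2O·s/L.
C = Vt/(Pplat − PEEP) = 505.0 / (24 − 9) = 505.0/15.0 = 33.667 mL/cmH2O.
τ = R × C = 11.077 × 0.03367 L/cmH2O = 0.373 s.
Fraction remaining at end-expiration = e^(−Te/τ) = e^(−0.77/0.373) = 0.1269 → 12.69%.

12.7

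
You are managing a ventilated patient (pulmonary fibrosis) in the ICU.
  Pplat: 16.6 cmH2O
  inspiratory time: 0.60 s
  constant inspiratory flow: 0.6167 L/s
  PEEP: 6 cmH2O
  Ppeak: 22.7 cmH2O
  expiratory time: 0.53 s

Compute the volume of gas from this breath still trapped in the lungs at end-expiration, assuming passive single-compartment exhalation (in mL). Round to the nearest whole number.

Vt = flow × Ti = 0.6167 L/s × 0.60 s × 1000 mL/L = 370.02 mL.
R = (PIP − Pplat)/V̇ = (22.7 − 16.6) / 0.6167 = 6.1/0.6167 = 9.891 cmH2O·s/L.
C = Vt/(Pplat − PEEP) = 370.02 / (16.6 − 6) = 370.02/10.6 = 34.908 mL/cmH2O.
τ = R × C = 9.891 × 0.03491 L/cmH2O = 0.3453 s.
Fraction remaining = e^(−Te/τ) = e^(−0.53/0.3453) = 0.2155.
Trapped volume = 370.02 × 0.2155 = 79.739 mL.

80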